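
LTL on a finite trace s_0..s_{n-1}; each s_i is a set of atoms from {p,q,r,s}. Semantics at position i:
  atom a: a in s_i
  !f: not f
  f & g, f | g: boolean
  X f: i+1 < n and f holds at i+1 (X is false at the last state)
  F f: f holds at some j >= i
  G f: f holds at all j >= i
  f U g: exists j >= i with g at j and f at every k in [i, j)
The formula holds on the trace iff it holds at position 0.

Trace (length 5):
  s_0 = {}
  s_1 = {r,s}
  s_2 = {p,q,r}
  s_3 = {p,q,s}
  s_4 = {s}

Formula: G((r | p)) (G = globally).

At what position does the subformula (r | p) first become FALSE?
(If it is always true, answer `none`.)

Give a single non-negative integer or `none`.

Answer: 0

Derivation:
s_0={}: (r | p)=False r=False p=False
s_1={r,s}: (r | p)=True r=True p=False
s_2={p,q,r}: (r | p)=True r=True p=True
s_3={p,q,s}: (r | p)=True r=False p=True
s_4={s}: (r | p)=False r=False p=False
G((r | p)) holds globally = False
First violation at position 0.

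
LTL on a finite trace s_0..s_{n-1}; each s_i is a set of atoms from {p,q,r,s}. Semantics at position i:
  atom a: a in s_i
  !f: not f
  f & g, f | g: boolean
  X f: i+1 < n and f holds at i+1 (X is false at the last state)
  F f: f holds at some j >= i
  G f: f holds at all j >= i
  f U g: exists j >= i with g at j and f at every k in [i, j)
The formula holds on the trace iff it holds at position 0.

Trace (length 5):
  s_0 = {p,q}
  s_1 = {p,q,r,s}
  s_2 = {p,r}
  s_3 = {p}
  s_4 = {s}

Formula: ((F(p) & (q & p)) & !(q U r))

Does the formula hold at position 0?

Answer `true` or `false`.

s_0={p,q}: ((F(p) & (q & p)) & !(q U r))=False (F(p) & (q & p))=True F(p)=True p=True (q & p)=True q=True !(q U r)=False (q U r)=True r=False
s_1={p,q,r,s}: ((F(p) & (q & p)) & !(q U r))=False (F(p) & (q & p))=True F(p)=True p=True (q & p)=True q=True !(q U r)=False (q U r)=True r=True
s_2={p,r}: ((F(p) & (q & p)) & !(q U r))=False (F(p) & (q & p))=False F(p)=True p=True (q & p)=False q=False !(q U r)=False (q U r)=True r=True
s_3={p}: ((F(p) & (q & p)) & !(q U r))=False (F(p) & (q & p))=False F(p)=True p=True (q & p)=False q=False !(q U r)=True (q U r)=False r=False
s_4={s}: ((F(p) & (q & p)) & !(q U r))=False (F(p) & (q & p))=False F(p)=False p=False (q & p)=False q=False !(q U r)=True (q U r)=False r=False

Answer: false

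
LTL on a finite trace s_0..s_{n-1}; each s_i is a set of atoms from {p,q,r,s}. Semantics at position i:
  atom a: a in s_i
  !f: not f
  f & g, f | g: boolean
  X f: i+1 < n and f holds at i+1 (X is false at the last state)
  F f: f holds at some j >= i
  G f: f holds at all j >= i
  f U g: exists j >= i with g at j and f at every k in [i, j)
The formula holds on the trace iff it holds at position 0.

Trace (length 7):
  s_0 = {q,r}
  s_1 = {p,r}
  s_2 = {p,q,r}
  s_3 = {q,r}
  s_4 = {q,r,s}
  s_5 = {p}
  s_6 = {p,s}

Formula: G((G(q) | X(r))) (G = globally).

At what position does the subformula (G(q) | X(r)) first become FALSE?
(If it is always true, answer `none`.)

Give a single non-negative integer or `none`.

Answer: 4

Derivation:
s_0={q,r}: (G(q) | X(r))=True G(q)=False q=True X(r)=True r=True
s_1={p,r}: (G(q) | X(r))=True G(q)=False q=False X(r)=True r=True
s_2={p,q,r}: (G(q) | X(r))=True G(q)=False q=True X(r)=True r=True
s_3={q,r}: (G(q) | X(r))=True G(q)=False q=True X(r)=True r=True
s_4={q,r,s}: (G(q) | X(r))=False G(q)=False q=True X(r)=False r=True
s_5={p}: (G(q) | X(r))=False G(q)=False q=False X(r)=False r=False
s_6={p,s}: (G(q) | X(r))=False G(q)=False q=False X(r)=False r=False
G((G(q) | X(r))) holds globally = False
First violation at position 4.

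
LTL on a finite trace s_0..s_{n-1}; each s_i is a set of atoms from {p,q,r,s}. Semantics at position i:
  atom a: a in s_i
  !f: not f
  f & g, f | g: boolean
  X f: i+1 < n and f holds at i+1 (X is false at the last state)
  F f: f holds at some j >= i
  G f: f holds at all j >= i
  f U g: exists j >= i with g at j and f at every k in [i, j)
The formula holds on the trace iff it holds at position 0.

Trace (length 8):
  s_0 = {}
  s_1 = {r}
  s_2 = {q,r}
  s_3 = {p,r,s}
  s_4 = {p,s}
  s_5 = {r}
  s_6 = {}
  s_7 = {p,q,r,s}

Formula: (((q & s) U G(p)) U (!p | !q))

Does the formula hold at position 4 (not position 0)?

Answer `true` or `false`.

s_0={}: (((q & s) U G(p)) U (!p | !q))=True ((q & s) U G(p))=False (q & s)=False q=False s=False G(p)=False p=False (!p | !q)=True !p=True !q=True
s_1={r}: (((q & s) U G(p)) U (!p | !q))=True ((q & s) U G(p))=False (q & s)=False q=False s=False G(p)=False p=False (!p | !q)=True !p=True !q=True
s_2={q,r}: (((q & s) U G(p)) U (!p | !q))=True ((q & s) U G(p))=False (q & s)=False q=True s=False G(p)=False p=False (!p | !q)=True !p=True !q=False
s_3={p,r,s}: (((q & s) U G(p)) U (!p | !q))=True ((q & s) U G(p))=False (q & s)=False q=False s=True G(p)=False p=True (!p | !q)=True !p=False !q=True
s_4={p,s}: (((q & s) U G(p)) U (!p | !q))=True ((q & s) U G(p))=False (q & s)=False q=False s=True G(p)=False p=True (!p | !q)=True !p=False !q=True
s_5={r}: (((q & s) U G(p)) U (!p | !q))=True ((q & s) U G(p))=False (q & s)=False q=False s=False G(p)=False p=False (!p | !q)=True !p=True !q=True
s_6={}: (((q & s) U G(p)) U (!p | !q))=True ((q & s) U G(p))=False (q & s)=False q=False s=False G(p)=False p=False (!p | !q)=True !p=True !q=True
s_7={p,q,r,s}: (((q & s) U G(p)) U (!p | !q))=False ((q & s) U G(p))=True (q & s)=True q=True s=True G(p)=True p=True (!p | !q)=False !p=False !q=False
Evaluating at position 4: result = True

Answer: true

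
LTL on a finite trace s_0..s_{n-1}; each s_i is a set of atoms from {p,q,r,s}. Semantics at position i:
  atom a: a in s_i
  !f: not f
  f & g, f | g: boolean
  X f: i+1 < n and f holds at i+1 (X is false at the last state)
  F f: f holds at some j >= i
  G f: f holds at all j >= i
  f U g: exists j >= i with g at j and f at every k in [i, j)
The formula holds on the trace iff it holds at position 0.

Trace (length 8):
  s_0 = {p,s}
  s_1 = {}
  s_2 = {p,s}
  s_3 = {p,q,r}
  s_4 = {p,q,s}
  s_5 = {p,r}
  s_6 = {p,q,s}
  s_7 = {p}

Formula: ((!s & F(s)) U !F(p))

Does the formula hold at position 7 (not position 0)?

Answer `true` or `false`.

Answer: false

Derivation:
s_0={p,s}: ((!s & F(s)) U !F(p))=False (!s & F(s))=False !s=False s=True F(s)=True !F(p)=False F(p)=True p=True
s_1={}: ((!s & F(s)) U !F(p))=False (!s & F(s))=True !s=True s=False F(s)=True !F(p)=False F(p)=True p=False
s_2={p,s}: ((!s & F(s)) U !F(p))=False (!s & F(s))=False !s=False s=True F(s)=True !F(p)=False F(p)=True p=True
s_3={p,q,r}: ((!s & F(s)) U !F(p))=False (!s & F(s))=True !s=True s=False F(s)=True !F(p)=False F(p)=True p=True
s_4={p,q,s}: ((!s & F(s)) U !F(p))=False (!s & F(s))=False !s=False s=True F(s)=True !F(p)=False F(p)=True p=True
s_5={p,r}: ((!s & F(s)) U !F(p))=False (!s & F(s))=True !s=True s=False F(s)=True !F(p)=False F(p)=True p=True
s_6={p,q,s}: ((!s & F(s)) U !F(p))=False (!s & F(s))=False !s=False s=True F(s)=True !F(p)=False F(p)=True p=True
s_7={p}: ((!s & F(s)) U !F(p))=False (!s & F(s))=False !s=True s=False F(s)=False !F(p)=False F(p)=True p=True
Evaluating at position 7: result = False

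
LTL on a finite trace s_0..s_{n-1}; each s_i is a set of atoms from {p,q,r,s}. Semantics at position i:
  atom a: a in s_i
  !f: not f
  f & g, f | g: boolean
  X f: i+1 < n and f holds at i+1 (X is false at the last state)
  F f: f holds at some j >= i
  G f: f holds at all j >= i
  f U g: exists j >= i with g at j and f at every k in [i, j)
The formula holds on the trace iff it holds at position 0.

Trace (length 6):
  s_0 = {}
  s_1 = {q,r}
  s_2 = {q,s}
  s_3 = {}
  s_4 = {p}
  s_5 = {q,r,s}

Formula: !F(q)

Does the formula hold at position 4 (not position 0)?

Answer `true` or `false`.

Answer: false

Derivation:
s_0={}: !F(q)=False F(q)=True q=False
s_1={q,r}: !F(q)=False F(q)=True q=True
s_2={q,s}: !F(q)=False F(q)=True q=True
s_3={}: !F(q)=False F(q)=True q=False
s_4={p}: !F(q)=False F(q)=True q=False
s_5={q,r,s}: !F(q)=False F(q)=True q=True
Evaluating at position 4: result = False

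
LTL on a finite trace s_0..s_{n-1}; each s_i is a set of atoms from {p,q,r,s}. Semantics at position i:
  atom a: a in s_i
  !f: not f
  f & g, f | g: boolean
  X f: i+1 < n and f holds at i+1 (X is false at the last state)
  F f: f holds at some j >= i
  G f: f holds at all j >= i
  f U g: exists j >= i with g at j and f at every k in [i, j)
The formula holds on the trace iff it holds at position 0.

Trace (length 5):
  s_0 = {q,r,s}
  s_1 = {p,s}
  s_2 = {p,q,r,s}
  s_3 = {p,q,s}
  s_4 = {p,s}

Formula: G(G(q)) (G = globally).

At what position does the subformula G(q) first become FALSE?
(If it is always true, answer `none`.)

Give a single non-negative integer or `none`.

s_0={q,r,s}: G(q)=False q=True
s_1={p,s}: G(q)=False q=False
s_2={p,q,r,s}: G(q)=False q=True
s_3={p,q,s}: G(q)=False q=True
s_4={p,s}: G(q)=False q=False
G(G(q)) holds globally = False
First violation at position 0.

Answer: 0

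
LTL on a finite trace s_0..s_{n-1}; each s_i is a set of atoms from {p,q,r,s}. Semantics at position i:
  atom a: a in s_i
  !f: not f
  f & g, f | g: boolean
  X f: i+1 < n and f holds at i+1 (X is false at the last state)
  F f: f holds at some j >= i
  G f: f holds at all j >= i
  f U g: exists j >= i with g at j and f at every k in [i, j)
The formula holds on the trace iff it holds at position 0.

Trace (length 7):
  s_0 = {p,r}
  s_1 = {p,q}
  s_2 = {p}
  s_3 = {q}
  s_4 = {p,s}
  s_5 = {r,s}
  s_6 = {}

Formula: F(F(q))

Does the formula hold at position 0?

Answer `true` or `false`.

Answer: true

Derivation:
s_0={p,r}: F(F(q))=True F(q)=True q=False
s_1={p,q}: F(F(q))=True F(q)=True q=True
s_2={p}: F(F(q))=True F(q)=True q=False
s_3={q}: F(F(q))=True F(q)=True q=True
s_4={p,s}: F(F(q))=False F(q)=False q=False
s_5={r,s}: F(F(q))=False F(q)=False q=False
s_6={}: F(F(q))=False F(q)=False q=False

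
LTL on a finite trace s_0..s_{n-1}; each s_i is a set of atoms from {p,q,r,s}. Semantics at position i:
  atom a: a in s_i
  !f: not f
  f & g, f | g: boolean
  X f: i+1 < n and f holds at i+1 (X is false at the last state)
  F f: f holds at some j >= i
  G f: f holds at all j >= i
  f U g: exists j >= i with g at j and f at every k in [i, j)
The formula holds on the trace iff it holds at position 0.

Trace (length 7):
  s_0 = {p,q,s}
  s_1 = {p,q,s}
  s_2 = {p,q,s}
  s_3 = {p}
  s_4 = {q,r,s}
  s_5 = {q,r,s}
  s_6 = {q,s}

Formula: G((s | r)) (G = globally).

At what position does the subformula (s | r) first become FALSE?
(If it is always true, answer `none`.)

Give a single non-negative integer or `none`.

Answer: 3

Derivation:
s_0={p,q,s}: (s | r)=True s=True r=False
s_1={p,q,s}: (s | r)=True s=True r=False
s_2={p,q,s}: (s | r)=True s=True r=False
s_3={p}: (s | r)=False s=False r=False
s_4={q,r,s}: (s | r)=True s=True r=True
s_5={q,r,s}: (s | r)=True s=True r=True
s_6={q,s}: (s | r)=True s=True r=False
G((s | r)) holds globally = False
First violation at position 3.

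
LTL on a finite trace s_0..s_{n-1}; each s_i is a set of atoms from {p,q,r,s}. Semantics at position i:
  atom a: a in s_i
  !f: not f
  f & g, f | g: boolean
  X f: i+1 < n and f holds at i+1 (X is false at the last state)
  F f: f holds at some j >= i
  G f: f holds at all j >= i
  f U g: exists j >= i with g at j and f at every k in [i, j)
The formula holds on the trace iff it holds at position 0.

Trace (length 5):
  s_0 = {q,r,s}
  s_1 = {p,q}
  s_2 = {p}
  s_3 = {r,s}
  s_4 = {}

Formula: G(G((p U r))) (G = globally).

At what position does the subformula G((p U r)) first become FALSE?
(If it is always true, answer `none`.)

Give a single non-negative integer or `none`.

Answer: 0

Derivation:
s_0={q,r,s}: G((p U r))=False (p U r)=True p=False r=True
s_1={p,q}: G((p U r))=False (p U r)=True p=True r=False
s_2={p}: G((p U r))=False (p U r)=True p=True r=False
s_3={r,s}: G((p U r))=False (p U r)=True p=False r=True
s_4={}: G((p U r))=False (p U r)=False p=False r=False
G(G((p U r))) holds globally = False
First violation at position 0.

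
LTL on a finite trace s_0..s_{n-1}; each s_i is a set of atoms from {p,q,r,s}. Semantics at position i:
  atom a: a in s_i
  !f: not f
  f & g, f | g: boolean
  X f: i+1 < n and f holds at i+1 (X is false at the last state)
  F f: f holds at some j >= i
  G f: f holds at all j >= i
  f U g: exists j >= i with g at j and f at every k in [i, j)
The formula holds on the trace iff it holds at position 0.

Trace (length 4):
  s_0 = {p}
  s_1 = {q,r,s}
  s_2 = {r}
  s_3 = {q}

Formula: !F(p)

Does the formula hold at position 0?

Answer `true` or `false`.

Answer: false

Derivation:
s_0={p}: !F(p)=False F(p)=True p=True
s_1={q,r,s}: !F(p)=True F(p)=False p=False
s_2={r}: !F(p)=True F(p)=False p=False
s_3={q}: !F(p)=True F(p)=False p=False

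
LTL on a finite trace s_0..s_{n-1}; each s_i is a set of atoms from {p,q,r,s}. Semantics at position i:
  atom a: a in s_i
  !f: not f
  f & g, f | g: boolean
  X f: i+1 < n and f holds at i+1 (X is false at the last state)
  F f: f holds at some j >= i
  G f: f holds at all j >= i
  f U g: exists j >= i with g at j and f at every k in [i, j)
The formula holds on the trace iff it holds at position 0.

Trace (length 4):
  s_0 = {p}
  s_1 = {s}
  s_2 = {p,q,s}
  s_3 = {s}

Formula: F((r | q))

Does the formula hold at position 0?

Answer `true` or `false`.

s_0={p}: F((r | q))=True (r | q)=False r=False q=False
s_1={s}: F((r | q))=True (r | q)=False r=False q=False
s_2={p,q,s}: F((r | q))=True (r | q)=True r=False q=True
s_3={s}: F((r | q))=False (r | q)=False r=False q=False

Answer: true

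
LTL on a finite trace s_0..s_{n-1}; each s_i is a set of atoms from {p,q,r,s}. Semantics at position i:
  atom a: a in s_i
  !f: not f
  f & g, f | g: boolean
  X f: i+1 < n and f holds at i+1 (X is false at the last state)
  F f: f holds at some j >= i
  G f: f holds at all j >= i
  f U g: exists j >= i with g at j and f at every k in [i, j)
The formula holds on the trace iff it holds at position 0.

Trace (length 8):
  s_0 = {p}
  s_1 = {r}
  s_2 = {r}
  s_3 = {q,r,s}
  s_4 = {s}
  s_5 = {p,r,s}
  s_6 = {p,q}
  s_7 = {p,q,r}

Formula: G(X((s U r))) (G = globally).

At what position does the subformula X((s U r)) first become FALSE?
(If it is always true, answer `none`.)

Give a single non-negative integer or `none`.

Answer: 5

Derivation:
s_0={p}: X((s U r))=True (s U r)=False s=False r=False
s_1={r}: X((s U r))=True (s U r)=True s=False r=True
s_2={r}: X((s U r))=True (s U r)=True s=False r=True
s_3={q,r,s}: X((s U r))=True (s U r)=True s=True r=True
s_4={s}: X((s U r))=True (s U r)=True s=True r=False
s_5={p,r,s}: X((s U r))=False (s U r)=True s=True r=True
s_6={p,q}: X((s U r))=True (s U r)=False s=False r=False
s_7={p,q,r}: X((s U r))=False (s U r)=True s=False r=True
G(X((s U r))) holds globally = False
First violation at position 5.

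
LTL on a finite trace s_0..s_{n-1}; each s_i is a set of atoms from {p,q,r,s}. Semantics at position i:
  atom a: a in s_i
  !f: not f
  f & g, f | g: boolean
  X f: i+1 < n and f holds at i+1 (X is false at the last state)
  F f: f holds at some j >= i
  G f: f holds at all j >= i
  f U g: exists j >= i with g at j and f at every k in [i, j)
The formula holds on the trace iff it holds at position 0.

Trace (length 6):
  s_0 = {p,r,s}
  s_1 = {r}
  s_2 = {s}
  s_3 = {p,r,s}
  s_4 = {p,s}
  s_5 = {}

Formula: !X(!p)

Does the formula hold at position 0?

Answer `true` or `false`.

s_0={p,r,s}: !X(!p)=False X(!p)=True !p=False p=True
s_1={r}: !X(!p)=False X(!p)=True !p=True p=False
s_2={s}: !X(!p)=True X(!p)=False !p=True p=False
s_3={p,r,s}: !X(!p)=True X(!p)=False !p=False p=True
s_4={p,s}: !X(!p)=False X(!p)=True !p=False p=True
s_5={}: !X(!p)=True X(!p)=False !p=True p=False

Answer: false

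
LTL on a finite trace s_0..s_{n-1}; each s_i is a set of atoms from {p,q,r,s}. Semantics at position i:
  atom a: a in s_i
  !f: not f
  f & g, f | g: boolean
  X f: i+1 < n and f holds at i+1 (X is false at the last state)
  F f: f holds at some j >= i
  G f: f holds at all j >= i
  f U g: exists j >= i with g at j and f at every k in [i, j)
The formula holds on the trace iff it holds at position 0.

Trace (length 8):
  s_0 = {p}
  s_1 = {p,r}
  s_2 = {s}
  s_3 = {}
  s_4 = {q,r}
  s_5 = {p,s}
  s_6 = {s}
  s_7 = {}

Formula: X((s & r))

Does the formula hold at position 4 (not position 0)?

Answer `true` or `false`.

s_0={p}: X((s & r))=False (s & r)=False s=False r=False
s_1={p,r}: X((s & r))=False (s & r)=False s=False r=True
s_2={s}: X((s & r))=False (s & r)=False s=True r=False
s_3={}: X((s & r))=False (s & r)=False s=False r=False
s_4={q,r}: X((s & r))=False (s & r)=False s=False r=True
s_5={p,s}: X((s & r))=False (s & r)=False s=True r=False
s_6={s}: X((s & r))=False (s & r)=False s=True r=False
s_7={}: X((s & r))=False (s & r)=False s=False r=False
Evaluating at position 4: result = False

Answer: false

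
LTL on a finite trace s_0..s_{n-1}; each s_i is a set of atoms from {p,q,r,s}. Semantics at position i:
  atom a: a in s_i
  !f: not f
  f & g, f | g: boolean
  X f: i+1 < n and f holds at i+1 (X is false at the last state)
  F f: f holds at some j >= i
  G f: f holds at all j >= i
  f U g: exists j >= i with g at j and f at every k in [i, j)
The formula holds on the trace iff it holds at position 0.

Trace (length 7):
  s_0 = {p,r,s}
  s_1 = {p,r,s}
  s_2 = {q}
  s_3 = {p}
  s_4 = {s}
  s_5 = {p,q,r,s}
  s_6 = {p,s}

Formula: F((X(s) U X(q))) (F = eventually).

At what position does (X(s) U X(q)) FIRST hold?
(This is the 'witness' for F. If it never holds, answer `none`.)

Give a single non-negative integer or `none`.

Answer: 0

Derivation:
s_0={p,r,s}: (X(s) U X(q))=True X(s)=True s=True X(q)=False q=False
s_1={p,r,s}: (X(s) U X(q))=True X(s)=False s=True X(q)=True q=False
s_2={q}: (X(s) U X(q))=False X(s)=False s=False X(q)=False q=True
s_3={p}: (X(s) U X(q))=True X(s)=True s=False X(q)=False q=False
s_4={s}: (X(s) U X(q))=True X(s)=True s=True X(q)=True q=False
s_5={p,q,r,s}: (X(s) U X(q))=False X(s)=True s=True X(q)=False q=True
s_6={p,s}: (X(s) U X(q))=False X(s)=False s=True X(q)=False q=False
F((X(s) U X(q))) holds; first witness at position 0.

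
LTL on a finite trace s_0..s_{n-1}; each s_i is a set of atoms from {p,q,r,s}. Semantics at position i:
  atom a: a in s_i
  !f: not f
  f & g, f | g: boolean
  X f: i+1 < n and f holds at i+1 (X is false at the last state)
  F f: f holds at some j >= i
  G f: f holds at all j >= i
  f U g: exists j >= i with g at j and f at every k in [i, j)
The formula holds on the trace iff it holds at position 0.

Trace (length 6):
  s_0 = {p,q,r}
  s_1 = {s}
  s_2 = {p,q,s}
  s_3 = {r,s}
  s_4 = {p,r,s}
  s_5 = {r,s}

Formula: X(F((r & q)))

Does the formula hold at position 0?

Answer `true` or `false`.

Answer: false

Derivation:
s_0={p,q,r}: X(F((r & q)))=False F((r & q))=True (r & q)=True r=True q=True
s_1={s}: X(F((r & q)))=False F((r & q))=False (r & q)=False r=False q=False
s_2={p,q,s}: X(F((r & q)))=False F((r & q))=False (r & q)=False r=False q=True
s_3={r,s}: X(F((r & q)))=False F((r & q))=False (r & q)=False r=True q=False
s_4={p,r,s}: X(F((r & q)))=False F((r & q))=False (r & q)=False r=True q=False
s_5={r,s}: X(F((r & q)))=False F((r & q))=False (r & q)=False r=True q=False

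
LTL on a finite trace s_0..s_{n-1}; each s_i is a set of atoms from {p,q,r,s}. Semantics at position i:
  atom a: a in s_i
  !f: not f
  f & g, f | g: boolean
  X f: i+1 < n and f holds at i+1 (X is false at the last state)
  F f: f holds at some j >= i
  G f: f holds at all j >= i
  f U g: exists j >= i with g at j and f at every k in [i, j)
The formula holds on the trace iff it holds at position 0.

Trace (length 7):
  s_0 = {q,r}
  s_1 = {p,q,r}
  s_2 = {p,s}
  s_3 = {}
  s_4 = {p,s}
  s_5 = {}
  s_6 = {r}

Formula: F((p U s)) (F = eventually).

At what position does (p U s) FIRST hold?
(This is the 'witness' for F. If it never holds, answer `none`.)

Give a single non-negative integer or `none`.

s_0={q,r}: (p U s)=False p=False s=False
s_1={p,q,r}: (p U s)=True p=True s=False
s_2={p,s}: (p U s)=True p=True s=True
s_3={}: (p U s)=False p=False s=False
s_4={p,s}: (p U s)=True p=True s=True
s_5={}: (p U s)=False p=False s=False
s_6={r}: (p U s)=False p=False s=False
F((p U s)) holds; first witness at position 1.

Answer: 1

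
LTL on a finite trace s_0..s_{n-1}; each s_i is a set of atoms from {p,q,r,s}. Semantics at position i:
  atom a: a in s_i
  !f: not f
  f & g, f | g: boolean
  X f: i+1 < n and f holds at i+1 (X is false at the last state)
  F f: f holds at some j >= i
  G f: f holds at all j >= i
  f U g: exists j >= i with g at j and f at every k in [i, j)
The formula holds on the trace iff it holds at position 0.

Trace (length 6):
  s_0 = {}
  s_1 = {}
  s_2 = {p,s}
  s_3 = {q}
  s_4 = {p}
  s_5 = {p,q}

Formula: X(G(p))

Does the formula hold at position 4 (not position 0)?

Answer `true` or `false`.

Answer: true

Derivation:
s_0={}: X(G(p))=False G(p)=False p=False
s_1={}: X(G(p))=False G(p)=False p=False
s_2={p,s}: X(G(p))=False G(p)=False p=True
s_3={q}: X(G(p))=True G(p)=False p=False
s_4={p}: X(G(p))=True G(p)=True p=True
s_5={p,q}: X(G(p))=False G(p)=True p=True
Evaluating at position 4: result = True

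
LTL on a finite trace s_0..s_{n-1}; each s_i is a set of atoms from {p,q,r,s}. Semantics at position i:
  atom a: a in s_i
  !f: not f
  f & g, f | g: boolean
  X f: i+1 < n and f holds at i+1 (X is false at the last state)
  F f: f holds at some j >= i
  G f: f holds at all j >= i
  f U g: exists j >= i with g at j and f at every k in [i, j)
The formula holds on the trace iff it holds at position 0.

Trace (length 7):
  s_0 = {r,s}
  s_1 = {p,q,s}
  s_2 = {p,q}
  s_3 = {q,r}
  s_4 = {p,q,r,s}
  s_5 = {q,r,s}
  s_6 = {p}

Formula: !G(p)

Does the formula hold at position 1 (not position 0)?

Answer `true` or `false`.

Answer: true

Derivation:
s_0={r,s}: !G(p)=True G(p)=False p=False
s_1={p,q,s}: !G(p)=True G(p)=False p=True
s_2={p,q}: !G(p)=True G(p)=False p=True
s_3={q,r}: !G(p)=True G(p)=False p=False
s_4={p,q,r,s}: !G(p)=True G(p)=False p=True
s_5={q,r,s}: !G(p)=True G(p)=False p=False
s_6={p}: !G(p)=False G(p)=True p=True
Evaluating at position 1: result = True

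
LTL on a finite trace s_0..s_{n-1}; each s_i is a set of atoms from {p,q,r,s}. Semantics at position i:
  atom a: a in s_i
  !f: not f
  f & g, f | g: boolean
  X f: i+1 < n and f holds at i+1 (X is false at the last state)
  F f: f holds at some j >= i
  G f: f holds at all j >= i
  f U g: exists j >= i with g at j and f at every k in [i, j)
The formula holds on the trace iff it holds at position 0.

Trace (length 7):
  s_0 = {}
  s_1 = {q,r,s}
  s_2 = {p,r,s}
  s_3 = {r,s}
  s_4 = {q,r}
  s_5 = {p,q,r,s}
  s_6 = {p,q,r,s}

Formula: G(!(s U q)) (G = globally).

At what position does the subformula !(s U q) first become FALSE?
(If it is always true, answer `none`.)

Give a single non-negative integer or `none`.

Answer: 1

Derivation:
s_0={}: !(s U q)=True (s U q)=False s=False q=False
s_1={q,r,s}: !(s U q)=False (s U q)=True s=True q=True
s_2={p,r,s}: !(s U q)=False (s U q)=True s=True q=False
s_3={r,s}: !(s U q)=False (s U q)=True s=True q=False
s_4={q,r}: !(s U q)=False (s U q)=True s=False q=True
s_5={p,q,r,s}: !(s U q)=False (s U q)=True s=True q=True
s_6={p,q,r,s}: !(s U q)=False (s U q)=True s=True q=True
G(!(s U q)) holds globally = False
First violation at position 1.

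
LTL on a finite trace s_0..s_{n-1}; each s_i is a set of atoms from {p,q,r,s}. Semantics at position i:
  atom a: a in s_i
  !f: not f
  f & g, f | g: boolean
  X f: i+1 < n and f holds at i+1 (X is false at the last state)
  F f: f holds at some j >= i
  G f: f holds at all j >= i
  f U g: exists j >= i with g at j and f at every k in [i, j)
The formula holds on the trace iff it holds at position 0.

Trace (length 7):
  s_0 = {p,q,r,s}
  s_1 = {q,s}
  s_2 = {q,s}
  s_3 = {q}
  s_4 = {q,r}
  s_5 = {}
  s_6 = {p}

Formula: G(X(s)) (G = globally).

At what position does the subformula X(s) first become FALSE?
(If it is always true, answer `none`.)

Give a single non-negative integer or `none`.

Answer: 2

Derivation:
s_0={p,q,r,s}: X(s)=True s=True
s_1={q,s}: X(s)=True s=True
s_2={q,s}: X(s)=False s=True
s_3={q}: X(s)=False s=False
s_4={q,r}: X(s)=False s=False
s_5={}: X(s)=False s=False
s_6={p}: X(s)=False s=False
G(X(s)) holds globally = False
First violation at position 2.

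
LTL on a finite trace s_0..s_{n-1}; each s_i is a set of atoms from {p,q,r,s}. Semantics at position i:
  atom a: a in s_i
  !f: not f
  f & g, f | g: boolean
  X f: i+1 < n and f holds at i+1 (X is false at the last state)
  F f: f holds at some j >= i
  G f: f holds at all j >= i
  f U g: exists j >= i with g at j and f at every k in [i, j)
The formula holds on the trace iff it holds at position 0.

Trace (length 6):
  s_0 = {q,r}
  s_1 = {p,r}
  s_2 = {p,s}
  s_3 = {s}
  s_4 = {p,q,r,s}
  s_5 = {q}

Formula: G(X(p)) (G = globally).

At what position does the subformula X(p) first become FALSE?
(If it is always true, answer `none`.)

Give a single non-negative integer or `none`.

s_0={q,r}: X(p)=True p=False
s_1={p,r}: X(p)=True p=True
s_2={p,s}: X(p)=False p=True
s_3={s}: X(p)=True p=False
s_4={p,q,r,s}: X(p)=False p=True
s_5={q}: X(p)=False p=False
G(X(p)) holds globally = False
First violation at position 2.

Answer: 2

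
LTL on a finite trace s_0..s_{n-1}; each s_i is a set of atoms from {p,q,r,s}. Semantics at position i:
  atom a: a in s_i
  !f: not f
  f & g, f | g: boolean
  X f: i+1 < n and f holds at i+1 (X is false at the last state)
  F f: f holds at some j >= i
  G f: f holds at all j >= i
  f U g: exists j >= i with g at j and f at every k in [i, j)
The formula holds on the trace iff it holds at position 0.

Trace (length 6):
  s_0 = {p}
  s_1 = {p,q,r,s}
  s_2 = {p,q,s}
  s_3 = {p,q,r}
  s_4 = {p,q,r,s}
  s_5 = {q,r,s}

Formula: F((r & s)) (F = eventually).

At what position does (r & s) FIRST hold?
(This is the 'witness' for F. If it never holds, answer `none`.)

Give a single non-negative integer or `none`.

Answer: 1

Derivation:
s_0={p}: (r & s)=False r=False s=False
s_1={p,q,r,s}: (r & s)=True r=True s=True
s_2={p,q,s}: (r & s)=False r=False s=True
s_3={p,q,r}: (r & s)=False r=True s=False
s_4={p,q,r,s}: (r & s)=True r=True s=True
s_5={q,r,s}: (r & s)=True r=True s=True
F((r & s)) holds; first witness at position 1.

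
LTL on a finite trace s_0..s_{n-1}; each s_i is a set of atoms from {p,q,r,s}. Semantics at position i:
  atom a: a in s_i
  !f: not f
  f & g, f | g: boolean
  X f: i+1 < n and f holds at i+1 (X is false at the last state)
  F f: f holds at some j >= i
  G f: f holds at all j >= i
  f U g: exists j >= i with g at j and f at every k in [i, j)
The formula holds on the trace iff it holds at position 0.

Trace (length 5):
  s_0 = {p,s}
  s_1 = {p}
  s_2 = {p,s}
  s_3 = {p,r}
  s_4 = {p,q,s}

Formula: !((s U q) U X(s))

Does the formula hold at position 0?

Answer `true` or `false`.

Answer: true

Derivation:
s_0={p,s}: !((s U q) U X(s))=True ((s U q) U X(s))=False (s U q)=False s=True q=False X(s)=False
s_1={p}: !((s U q) U X(s))=False ((s U q) U X(s))=True (s U q)=False s=False q=False X(s)=True
s_2={p,s}: !((s U q) U X(s))=True ((s U q) U X(s))=False (s U q)=False s=True q=False X(s)=False
s_3={p,r}: !((s U q) U X(s))=False ((s U q) U X(s))=True (s U q)=False s=False q=False X(s)=True
s_4={p,q,s}: !((s U q) U X(s))=True ((s U q) U X(s))=False (s U q)=True s=True q=True X(s)=False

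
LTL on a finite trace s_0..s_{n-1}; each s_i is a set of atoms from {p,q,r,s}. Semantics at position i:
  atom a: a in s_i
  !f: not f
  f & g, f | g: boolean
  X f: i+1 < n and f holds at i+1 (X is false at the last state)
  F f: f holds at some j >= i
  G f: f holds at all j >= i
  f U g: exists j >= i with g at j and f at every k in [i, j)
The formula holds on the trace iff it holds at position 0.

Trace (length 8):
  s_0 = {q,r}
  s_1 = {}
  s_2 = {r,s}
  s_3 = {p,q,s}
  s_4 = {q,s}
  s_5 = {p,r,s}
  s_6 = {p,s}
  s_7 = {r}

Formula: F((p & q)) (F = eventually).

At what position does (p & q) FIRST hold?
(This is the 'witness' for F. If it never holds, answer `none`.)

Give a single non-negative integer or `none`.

s_0={q,r}: (p & q)=False p=False q=True
s_1={}: (p & q)=False p=False q=False
s_2={r,s}: (p & q)=False p=False q=False
s_3={p,q,s}: (p & q)=True p=True q=True
s_4={q,s}: (p & q)=False p=False q=True
s_5={p,r,s}: (p & q)=False p=True q=False
s_6={p,s}: (p & q)=False p=True q=False
s_7={r}: (p & q)=False p=False q=False
F((p & q)) holds; first witness at position 3.

Answer: 3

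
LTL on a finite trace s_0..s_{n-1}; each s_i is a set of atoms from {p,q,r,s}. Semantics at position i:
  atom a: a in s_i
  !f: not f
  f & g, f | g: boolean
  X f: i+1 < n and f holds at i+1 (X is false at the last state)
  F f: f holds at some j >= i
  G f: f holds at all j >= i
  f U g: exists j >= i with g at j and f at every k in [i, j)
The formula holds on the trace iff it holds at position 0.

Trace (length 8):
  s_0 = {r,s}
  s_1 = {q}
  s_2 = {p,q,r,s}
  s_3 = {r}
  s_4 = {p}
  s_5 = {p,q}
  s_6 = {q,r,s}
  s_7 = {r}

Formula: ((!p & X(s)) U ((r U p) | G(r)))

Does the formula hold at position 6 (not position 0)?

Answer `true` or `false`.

s_0={r,s}: ((!p & X(s)) U ((r U p) | G(r)))=False (!p & X(s))=False !p=True p=False X(s)=False s=True ((r U p) | G(r))=False (r U p)=False r=True G(r)=False
s_1={q}: ((!p & X(s)) U ((r U p) | G(r)))=True (!p & X(s))=True !p=True p=False X(s)=True s=False ((r U p) | G(r))=False (r U p)=False r=False G(r)=False
s_2={p,q,r,s}: ((!p & X(s)) U ((r U p) | G(r)))=True (!p & X(s))=False !p=False p=True X(s)=False s=True ((r U p) | G(r))=True (r U p)=True r=True G(r)=False
s_3={r}: ((!p & X(s)) U ((r U p) | G(r)))=True (!p & X(s))=False !p=True p=False X(s)=False s=False ((r U p) | G(r))=True (r U p)=True r=True G(r)=False
s_4={p}: ((!p & X(s)) U ((r U p) | G(r)))=True (!p & X(s))=False !p=False p=True X(s)=False s=False ((r U p) | G(r))=True (r U p)=True r=False G(r)=False
s_5={p,q}: ((!p & X(s)) U ((r U p) | G(r)))=True (!p & X(s))=False !p=False p=True X(s)=True s=False ((r U p) | G(r))=True (r U p)=True r=False G(r)=False
s_6={q,r,s}: ((!p & X(s)) U ((r U p) | G(r)))=True (!p & X(s))=False !p=True p=False X(s)=False s=True ((r U p) | G(r))=True (r U p)=False r=True G(r)=True
s_7={r}: ((!p & X(s)) U ((r U p) | G(r)))=True (!p & X(s))=False !p=True p=False X(s)=False s=False ((r U p) | G(r))=True (r U p)=False r=True G(r)=True
Evaluating at position 6: result = True

Answer: true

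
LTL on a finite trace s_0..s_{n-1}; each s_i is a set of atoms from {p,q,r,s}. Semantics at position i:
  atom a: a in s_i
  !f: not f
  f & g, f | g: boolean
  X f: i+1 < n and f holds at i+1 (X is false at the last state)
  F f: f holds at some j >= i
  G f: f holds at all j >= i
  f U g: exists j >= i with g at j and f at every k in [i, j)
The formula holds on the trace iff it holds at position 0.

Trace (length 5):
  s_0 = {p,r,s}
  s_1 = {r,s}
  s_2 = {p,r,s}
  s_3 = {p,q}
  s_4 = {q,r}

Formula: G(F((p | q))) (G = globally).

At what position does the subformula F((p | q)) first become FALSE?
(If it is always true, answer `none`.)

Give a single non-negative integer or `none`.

s_0={p,r,s}: F((p | q))=True (p | q)=True p=True q=False
s_1={r,s}: F((p | q))=True (p | q)=False p=False q=False
s_2={p,r,s}: F((p | q))=True (p | q)=True p=True q=False
s_3={p,q}: F((p | q))=True (p | q)=True p=True q=True
s_4={q,r}: F((p | q))=True (p | q)=True p=False q=True
G(F((p | q))) holds globally = True
No violation — formula holds at every position.

Answer: none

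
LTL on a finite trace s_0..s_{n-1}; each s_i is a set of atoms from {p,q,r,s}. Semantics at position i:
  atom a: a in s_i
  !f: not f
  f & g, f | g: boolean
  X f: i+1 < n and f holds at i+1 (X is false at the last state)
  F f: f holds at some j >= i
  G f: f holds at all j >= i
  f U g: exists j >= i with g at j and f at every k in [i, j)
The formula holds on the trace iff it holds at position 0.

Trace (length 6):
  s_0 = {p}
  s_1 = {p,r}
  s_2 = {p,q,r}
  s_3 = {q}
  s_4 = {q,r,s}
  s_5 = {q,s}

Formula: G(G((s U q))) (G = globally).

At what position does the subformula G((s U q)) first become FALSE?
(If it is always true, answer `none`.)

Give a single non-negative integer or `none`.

s_0={p}: G((s U q))=False (s U q)=False s=False q=False
s_1={p,r}: G((s U q))=False (s U q)=False s=False q=False
s_2={p,q,r}: G((s U q))=True (s U q)=True s=False q=True
s_3={q}: G((s U q))=True (s U q)=True s=False q=True
s_4={q,r,s}: G((s U q))=True (s U q)=True s=True q=True
s_5={q,s}: G((s U q))=True (s U q)=True s=True q=True
G(G((s U q))) holds globally = False
First violation at position 0.

Answer: 0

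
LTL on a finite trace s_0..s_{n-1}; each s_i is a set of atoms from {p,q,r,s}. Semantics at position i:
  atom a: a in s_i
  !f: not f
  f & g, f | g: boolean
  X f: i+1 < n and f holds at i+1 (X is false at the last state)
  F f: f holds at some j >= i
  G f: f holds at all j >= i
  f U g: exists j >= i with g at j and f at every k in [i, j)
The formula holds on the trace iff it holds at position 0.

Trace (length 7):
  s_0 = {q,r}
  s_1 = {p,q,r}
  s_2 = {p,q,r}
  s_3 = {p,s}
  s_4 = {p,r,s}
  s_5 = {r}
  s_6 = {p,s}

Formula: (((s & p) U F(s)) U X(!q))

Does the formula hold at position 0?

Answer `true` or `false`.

s_0={q,r}: (((s & p) U F(s)) U X(!q))=True ((s & p) U F(s))=True (s & p)=False s=False p=False F(s)=True X(!q)=False !q=False q=True
s_1={p,q,r}: (((s & p) U F(s)) U X(!q))=True ((s & p) U F(s))=True (s & p)=False s=False p=True F(s)=True X(!q)=False !q=False q=True
s_2={p,q,r}: (((s & p) U F(s)) U X(!q))=True ((s & p) U F(s))=True (s & p)=False s=False p=True F(s)=True X(!q)=True !q=False q=True
s_3={p,s}: (((s & p) U F(s)) U X(!q))=True ((s & p) U F(s))=True (s & p)=True s=True p=True F(s)=True X(!q)=True !q=True q=False
s_4={p,r,s}: (((s & p) U F(s)) U X(!q))=True ((s & p) U F(s))=True (s & p)=True s=True p=True F(s)=True X(!q)=True !q=True q=False
s_5={r}: (((s & p) U F(s)) U X(!q))=True ((s & p) U F(s))=True (s & p)=False s=False p=False F(s)=True X(!q)=True !q=True q=False
s_6={p,s}: (((s & p) U F(s)) U X(!q))=False ((s & p) U F(s))=True (s & p)=True s=True p=True F(s)=True X(!q)=False !q=True q=False

Answer: true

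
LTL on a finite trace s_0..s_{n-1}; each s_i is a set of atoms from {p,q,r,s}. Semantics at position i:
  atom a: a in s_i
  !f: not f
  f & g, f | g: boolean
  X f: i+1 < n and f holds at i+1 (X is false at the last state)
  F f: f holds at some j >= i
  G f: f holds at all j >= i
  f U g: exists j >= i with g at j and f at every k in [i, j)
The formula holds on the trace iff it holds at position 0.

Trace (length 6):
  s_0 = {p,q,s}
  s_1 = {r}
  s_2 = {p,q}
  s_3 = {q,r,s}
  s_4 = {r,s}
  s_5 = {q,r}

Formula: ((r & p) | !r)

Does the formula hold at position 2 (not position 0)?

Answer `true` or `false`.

s_0={p,q,s}: ((r & p) | !r)=True (r & p)=False r=False p=True !r=True
s_1={r}: ((r & p) | !r)=False (r & p)=False r=True p=False !r=False
s_2={p,q}: ((r & p) | !r)=True (r & p)=False r=False p=True !r=True
s_3={q,r,s}: ((r & p) | !r)=False (r & p)=False r=True p=False !r=False
s_4={r,s}: ((r & p) | !r)=False (r & p)=False r=True p=False !r=False
s_5={q,r}: ((r & p) | !r)=False (r & p)=False r=True p=False !r=False
Evaluating at position 2: result = True

Answer: true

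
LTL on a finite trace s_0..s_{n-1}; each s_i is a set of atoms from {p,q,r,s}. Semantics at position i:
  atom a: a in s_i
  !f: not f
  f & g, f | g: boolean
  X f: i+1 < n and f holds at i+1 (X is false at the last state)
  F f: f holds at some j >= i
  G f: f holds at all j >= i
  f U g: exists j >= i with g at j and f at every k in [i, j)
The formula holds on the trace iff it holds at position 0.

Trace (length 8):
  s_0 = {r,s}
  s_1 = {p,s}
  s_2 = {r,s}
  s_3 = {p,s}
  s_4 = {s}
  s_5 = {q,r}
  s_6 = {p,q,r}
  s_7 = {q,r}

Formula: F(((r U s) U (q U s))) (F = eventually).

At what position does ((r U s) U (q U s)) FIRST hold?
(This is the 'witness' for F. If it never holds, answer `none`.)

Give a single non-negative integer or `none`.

s_0={r,s}: ((r U s) U (q U s))=True (r U s)=True r=True s=True (q U s)=True q=False
s_1={p,s}: ((r U s) U (q U s))=True (r U s)=True r=False s=True (q U s)=True q=False
s_2={r,s}: ((r U s) U (q U s))=True (r U s)=True r=True s=True (q U s)=True q=False
s_3={p,s}: ((r U s) U (q U s))=True (r U s)=True r=False s=True (q U s)=True q=False
s_4={s}: ((r U s) U (q U s))=True (r U s)=True r=False s=True (q U s)=True q=False
s_5={q,r}: ((r U s) U (q U s))=False (r U s)=False r=True s=False (q U s)=False q=True
s_6={p,q,r}: ((r U s) U (q U s))=False (r U s)=False r=True s=False (q U s)=False q=True
s_7={q,r}: ((r U s) U (q U s))=False (r U s)=False r=True s=False (q U s)=False q=True
F(((r U s) U (q U s))) holds; first witness at position 0.

Answer: 0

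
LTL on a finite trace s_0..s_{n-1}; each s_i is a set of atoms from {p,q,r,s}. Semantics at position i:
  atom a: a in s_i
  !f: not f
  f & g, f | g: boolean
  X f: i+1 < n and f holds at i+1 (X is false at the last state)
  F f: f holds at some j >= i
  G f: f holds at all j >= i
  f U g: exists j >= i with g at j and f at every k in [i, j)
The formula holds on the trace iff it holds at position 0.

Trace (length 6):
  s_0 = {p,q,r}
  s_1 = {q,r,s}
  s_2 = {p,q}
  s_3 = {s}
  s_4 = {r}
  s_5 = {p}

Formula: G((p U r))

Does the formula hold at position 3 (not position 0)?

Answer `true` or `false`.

Answer: false

Derivation:
s_0={p,q,r}: G((p U r))=False (p U r)=True p=True r=True
s_1={q,r,s}: G((p U r))=False (p U r)=True p=False r=True
s_2={p,q}: G((p U r))=False (p U r)=False p=True r=False
s_3={s}: G((p U r))=False (p U r)=False p=False r=False
s_4={r}: G((p U r))=False (p U r)=True p=False r=True
s_5={p}: G((p U r))=False (p U r)=False p=True r=False
Evaluating at position 3: result = False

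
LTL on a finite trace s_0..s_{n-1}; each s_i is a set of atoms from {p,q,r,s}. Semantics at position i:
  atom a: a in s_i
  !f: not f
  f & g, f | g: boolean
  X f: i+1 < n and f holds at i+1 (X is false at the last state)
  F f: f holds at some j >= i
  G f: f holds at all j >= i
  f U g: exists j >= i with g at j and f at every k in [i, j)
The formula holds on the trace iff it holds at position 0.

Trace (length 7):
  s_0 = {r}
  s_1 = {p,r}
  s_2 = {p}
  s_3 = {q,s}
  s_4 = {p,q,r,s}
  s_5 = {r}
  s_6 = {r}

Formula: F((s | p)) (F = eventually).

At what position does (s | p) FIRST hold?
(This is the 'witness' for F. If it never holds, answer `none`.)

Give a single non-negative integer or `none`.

Answer: 1

Derivation:
s_0={r}: (s | p)=False s=False p=False
s_1={p,r}: (s | p)=True s=False p=True
s_2={p}: (s | p)=True s=False p=True
s_3={q,s}: (s | p)=True s=True p=False
s_4={p,q,r,s}: (s | p)=True s=True p=True
s_5={r}: (s | p)=False s=False p=False
s_6={r}: (s | p)=False s=False p=False
F((s | p)) holds; first witness at position 1.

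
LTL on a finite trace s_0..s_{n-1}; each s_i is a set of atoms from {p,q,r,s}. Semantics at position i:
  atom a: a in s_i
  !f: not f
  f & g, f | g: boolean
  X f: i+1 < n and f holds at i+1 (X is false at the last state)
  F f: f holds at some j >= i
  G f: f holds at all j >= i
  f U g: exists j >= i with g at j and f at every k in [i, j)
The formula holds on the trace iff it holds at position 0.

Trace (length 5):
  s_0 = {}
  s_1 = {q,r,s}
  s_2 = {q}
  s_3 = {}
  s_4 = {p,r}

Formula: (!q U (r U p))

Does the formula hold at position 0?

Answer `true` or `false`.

Answer: false

Derivation:
s_0={}: (!q U (r U p))=False !q=True q=False (r U p)=False r=False p=False
s_1={q,r,s}: (!q U (r U p))=False !q=False q=True (r U p)=False r=True p=False
s_2={q}: (!q U (r U p))=False !q=False q=True (r U p)=False r=False p=False
s_3={}: (!q U (r U p))=True !q=True q=False (r U p)=False r=False p=False
s_4={p,r}: (!q U (r U p))=True !q=True q=False (r U p)=True r=True p=True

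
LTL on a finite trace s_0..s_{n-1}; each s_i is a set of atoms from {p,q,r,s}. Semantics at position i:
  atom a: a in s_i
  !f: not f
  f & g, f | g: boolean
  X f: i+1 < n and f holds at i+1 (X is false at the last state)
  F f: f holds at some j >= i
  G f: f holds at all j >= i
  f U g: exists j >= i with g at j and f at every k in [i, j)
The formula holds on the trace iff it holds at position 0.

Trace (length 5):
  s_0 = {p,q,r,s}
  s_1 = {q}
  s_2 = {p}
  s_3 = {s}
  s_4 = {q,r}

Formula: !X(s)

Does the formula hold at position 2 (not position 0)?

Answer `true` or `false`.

Answer: false

Derivation:
s_0={p,q,r,s}: !X(s)=True X(s)=False s=True
s_1={q}: !X(s)=True X(s)=False s=False
s_2={p}: !X(s)=False X(s)=True s=False
s_3={s}: !X(s)=True X(s)=False s=True
s_4={q,r}: !X(s)=True X(s)=False s=False
Evaluating at position 2: result = False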